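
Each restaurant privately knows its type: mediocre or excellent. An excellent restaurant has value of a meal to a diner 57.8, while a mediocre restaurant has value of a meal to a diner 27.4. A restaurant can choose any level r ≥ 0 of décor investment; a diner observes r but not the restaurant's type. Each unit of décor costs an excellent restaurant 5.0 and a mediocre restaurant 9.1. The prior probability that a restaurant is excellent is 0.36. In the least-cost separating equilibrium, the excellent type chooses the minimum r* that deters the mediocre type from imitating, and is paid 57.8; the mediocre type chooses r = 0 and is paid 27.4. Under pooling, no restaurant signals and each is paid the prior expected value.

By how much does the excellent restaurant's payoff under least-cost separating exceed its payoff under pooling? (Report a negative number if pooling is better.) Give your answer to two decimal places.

Least-cost separating signal: r* solves 27.4 = 57.8 − 9.1·r*, so r* = (57.8 − 27.4)/9.1 ≈ 3.3407.
Excellent type's separating payoff: 57.8 − 5.0 × r* = 57.8 − 5.0 × (57.8 − 27.4)/9.1 = 57.8 − 152/9.1 ≈ 41.0967.
Pooling payoff: 0.36 × 57.8 + 0.64 × 27.4 = 38.344.
Difference: 41.0967 − 38.344 = 2.7527, i.e. 2.75 to two decimal places.
The excellent type prefers to separate.

2.75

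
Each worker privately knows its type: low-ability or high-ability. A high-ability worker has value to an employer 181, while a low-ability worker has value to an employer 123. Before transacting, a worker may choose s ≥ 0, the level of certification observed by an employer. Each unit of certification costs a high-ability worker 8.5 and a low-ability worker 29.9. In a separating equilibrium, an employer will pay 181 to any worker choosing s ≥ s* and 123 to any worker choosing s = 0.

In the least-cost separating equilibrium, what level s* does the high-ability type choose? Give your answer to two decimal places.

A low-ability worker choosing s = 0 receives 123.
Imitating at s* instead would pay 181 at cost 29.9·s*, netting 181 − 29.9·s*.
Indifference: 123 = 181 − 29.9·s*, so s* = (181 − 123) / 29.9 ≈ 1.94.
At s* the low-ability type's incentive constraint just binds; the high-ability type strictly prefers s* since its per-unit cost is lower.

1.94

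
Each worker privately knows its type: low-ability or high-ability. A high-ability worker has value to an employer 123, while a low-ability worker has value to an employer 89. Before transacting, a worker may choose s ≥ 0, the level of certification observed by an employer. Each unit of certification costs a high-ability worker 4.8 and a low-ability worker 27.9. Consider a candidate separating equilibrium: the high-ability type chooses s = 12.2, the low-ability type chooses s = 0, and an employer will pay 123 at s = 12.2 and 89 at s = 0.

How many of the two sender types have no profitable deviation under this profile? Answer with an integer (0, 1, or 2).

1

High-ability type: signal → 123 − 4.8 × 12.2 = 64.44; deviate to 0 → 89. IC fails (64.44 < 89).
Low-ability type: stay at 0 → 89; mimic → 123 − 27.9 × 12.2 = -217.38. IC holds (89 ≥ -217.38).
1 of 2 constraints hold, so this profile is not an equilibrium.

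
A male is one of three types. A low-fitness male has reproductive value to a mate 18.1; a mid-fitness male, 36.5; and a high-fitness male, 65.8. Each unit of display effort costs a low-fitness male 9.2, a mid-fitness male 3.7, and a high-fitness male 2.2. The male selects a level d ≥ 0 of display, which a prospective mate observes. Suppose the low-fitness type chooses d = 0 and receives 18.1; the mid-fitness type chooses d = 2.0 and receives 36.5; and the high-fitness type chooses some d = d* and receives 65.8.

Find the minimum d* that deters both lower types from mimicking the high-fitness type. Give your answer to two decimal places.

9.92

Mid-fitness type (on-path payoff 36.5 − 3.7×2.0 = 29.1) won't mimic when 29.1 ≥ 65.8 − 3.7·d*, i.e. d* ≥ 9.92.
Low-fitness type (on-path payoff 18.1) won't mimic when 18.1 ≥ 65.8 − 9.2·d*, i.e. d* ≥ 5.18.
Both must hold, so d* = max(5.18, 9.92) = 9.92. The mid-fitness type's constraint binds.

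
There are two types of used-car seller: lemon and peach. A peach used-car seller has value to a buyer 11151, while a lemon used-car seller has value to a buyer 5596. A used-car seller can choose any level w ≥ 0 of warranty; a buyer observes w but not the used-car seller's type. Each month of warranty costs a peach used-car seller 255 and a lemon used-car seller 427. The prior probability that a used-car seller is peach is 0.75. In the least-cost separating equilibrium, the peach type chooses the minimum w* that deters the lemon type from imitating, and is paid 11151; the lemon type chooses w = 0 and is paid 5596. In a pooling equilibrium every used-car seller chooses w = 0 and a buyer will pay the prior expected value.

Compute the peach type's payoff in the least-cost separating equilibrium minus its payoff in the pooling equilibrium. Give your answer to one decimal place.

-1928.6

Least-cost separating signal: w* solves 5596 = 11151 − 427·w*, so w* = (11151 − 5596)/427 ≈ 13.0094.
Peach type's separating payoff: 11151 − 255 × w* = 11151 − 255 × (11151 − 5596)/427 = 11151 − 1416525/427 ≈ 7833.611.
Pooling payoff: 0.75 × 11151 + 0.25 × 5596 = 9762.25.
Difference: 7833.611 − 9762.25 = -1928.639, i.e. -1928.6 to one decimal place.
The peach type would prefer the pooling outcome.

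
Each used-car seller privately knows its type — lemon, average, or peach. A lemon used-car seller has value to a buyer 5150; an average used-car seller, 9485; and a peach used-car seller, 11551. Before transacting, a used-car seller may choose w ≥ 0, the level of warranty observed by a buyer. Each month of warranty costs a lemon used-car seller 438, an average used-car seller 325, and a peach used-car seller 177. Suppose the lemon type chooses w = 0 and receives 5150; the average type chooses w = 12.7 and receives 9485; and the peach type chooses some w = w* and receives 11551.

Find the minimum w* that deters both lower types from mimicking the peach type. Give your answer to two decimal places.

Average type (on-path payoff 9485 − 325×12.7 = 5357.5) won't mimic when 5357.5 ≥ 11551 − 325·w*, i.e. w* ≥ 19.06.
Lemon type (on-path payoff 5150) won't mimic when 5150 ≥ 11551 − 438·w*, i.e. w* ≥ 14.61.
Both must hold, so w* = max(14.61, 19.06) = 19.06. The average type's constraint binds.

19.06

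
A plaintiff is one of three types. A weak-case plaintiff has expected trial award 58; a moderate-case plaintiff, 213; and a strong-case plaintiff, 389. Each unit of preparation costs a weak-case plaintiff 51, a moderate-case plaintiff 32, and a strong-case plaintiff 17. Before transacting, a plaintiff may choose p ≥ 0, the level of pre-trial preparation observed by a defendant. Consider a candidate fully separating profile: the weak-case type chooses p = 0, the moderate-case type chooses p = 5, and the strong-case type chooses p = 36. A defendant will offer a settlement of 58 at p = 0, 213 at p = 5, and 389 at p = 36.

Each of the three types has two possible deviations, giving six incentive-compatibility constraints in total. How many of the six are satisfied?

Strong-case (own payoff 389 − 17×36 = -223): to p=0 gives 58 → profitable ✗; to p=5 gives 213 − 17×5 = 128 → profitable ✗.
Weak-case (own payoff 58): to p=5 gives 213 − 51×5 = -42 → no gain ✓; to p=36 gives 389 − 51×36 = -1447 → no gain ✓.
Moderate-case (own payoff 213 − 32×5 = 53): to p=0 gives 58 → profitable ✗; to p=36 gives 389 − 32×36 = -763 → no gain ✓.
3 of the 6 constraints hold; not an equilibrium.

3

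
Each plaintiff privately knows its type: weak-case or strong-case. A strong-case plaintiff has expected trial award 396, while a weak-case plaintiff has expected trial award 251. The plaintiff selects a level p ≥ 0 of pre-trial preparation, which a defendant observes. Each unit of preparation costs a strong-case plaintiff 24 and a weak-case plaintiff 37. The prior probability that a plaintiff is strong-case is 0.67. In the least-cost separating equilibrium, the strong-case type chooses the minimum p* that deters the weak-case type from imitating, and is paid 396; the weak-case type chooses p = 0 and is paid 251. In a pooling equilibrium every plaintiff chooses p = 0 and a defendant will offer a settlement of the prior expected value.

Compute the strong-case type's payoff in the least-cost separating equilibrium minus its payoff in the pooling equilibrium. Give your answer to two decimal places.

-46.20

Least-cost separating signal: p* solves 251 = 396 − 37·p*, so p* = (396 − 251)/37 ≈ 3.9189.
Strong-case type's separating payoff: 396 − 24 × p* = 396 − 24 × (396 − 251)/37 = 396 − 3480/37 ≈ 301.9459.
Pooling payoff: 0.67 × 396 + 0.33 × 251 = 348.15.
Difference: 301.9459 − 348.15 = -46.2041, i.e. -46.20 to two decimal places.
The strong-case type would prefer the pooling outcome.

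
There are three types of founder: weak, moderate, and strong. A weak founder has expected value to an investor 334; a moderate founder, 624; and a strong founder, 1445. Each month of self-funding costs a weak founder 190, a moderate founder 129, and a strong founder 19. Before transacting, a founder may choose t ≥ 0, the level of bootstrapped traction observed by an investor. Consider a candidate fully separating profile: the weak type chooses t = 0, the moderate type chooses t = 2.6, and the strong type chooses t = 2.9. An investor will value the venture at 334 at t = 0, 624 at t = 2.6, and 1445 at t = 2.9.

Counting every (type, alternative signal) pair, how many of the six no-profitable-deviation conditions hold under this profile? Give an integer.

Weak (own payoff 334): to t=2.6 gives 624 − 190×2.6 = 130 → no gain ✓; to t=2.9 gives 1445 − 190×2.9 = 894 → profitable ✗.
Moderate (own payoff 624 − 129×2.6 = 288.6): to t=0 gives 334 → profitable ✗; to t=2.9 gives 1445 − 129×2.9 = 1070.9 → profitable ✗.
Strong (own payoff 1445 − 19×2.9 = 1389.9): to t=0 gives 334 → no gain ✓; to t=2.6 gives 624 − 19×2.6 = 574.6 → no gain ✓.
3 of the 6 constraints hold; not an equilibrium.

3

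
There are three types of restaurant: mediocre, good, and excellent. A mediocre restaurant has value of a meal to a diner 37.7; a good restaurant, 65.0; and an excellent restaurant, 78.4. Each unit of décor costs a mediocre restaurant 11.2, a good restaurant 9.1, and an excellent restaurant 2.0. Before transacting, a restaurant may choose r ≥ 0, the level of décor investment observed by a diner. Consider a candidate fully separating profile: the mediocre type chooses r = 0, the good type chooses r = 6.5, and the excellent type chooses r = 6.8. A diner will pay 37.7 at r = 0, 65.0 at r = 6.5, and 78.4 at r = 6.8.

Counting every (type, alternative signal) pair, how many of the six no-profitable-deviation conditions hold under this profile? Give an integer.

4

Good (own payoff 65.0 − 9.1×6.5 = 5.85): to r=0 gives 37.7 → profitable ✗; to r=6.8 gives 78.4 − 9.1×6.8 = 16.52 → profitable ✗.
Mediocre (own payoff 37.7): to r=6.5 gives 65.0 − 11.2×6.5 = -7.8 → no gain ✓; to r=6.8 gives 78.4 − 11.2×6.8 = 2.24 → no gain ✓.
Excellent (own payoff 78.4 − 2.0×6.8 = 64.8): to r=0 gives 37.7 → no gain ✓; to r=6.5 gives 65.0 − 2.0×6.5 = 52 → no gain ✓.
4 of the 6 constraints hold; not an equilibrium.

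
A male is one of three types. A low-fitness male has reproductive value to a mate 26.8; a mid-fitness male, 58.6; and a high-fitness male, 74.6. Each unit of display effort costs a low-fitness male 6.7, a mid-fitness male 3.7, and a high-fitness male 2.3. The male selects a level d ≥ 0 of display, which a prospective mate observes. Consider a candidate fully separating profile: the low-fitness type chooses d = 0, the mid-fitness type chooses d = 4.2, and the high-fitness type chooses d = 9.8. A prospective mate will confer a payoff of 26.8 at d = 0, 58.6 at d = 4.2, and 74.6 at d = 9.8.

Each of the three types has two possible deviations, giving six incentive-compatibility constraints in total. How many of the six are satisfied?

Low-fitness (own payoff 26.8): to d=4.2 gives 58.6 − 6.7×4.2 = 30.46 → profitable ✗; to d=9.8 gives 74.6 − 6.7×9.8 = 8.94 → no gain ✓.
Mid-fitness (own payoff 58.6 − 3.7×4.2 = 43.06): to d=0 gives 26.8 → no gain ✓; to d=9.8 gives 74.6 − 3.7×9.8 = 38.34 → no gain ✓.
High-fitness (own payoff 74.6 − 2.3×9.8 = 52.06): to d=0 gives 26.8 → no gain ✓; to d=4.2 gives 58.6 − 2.3×4.2 = 48.94 → no gain ✓.
5 of the 6 constraints hold; not an equilibrium.

5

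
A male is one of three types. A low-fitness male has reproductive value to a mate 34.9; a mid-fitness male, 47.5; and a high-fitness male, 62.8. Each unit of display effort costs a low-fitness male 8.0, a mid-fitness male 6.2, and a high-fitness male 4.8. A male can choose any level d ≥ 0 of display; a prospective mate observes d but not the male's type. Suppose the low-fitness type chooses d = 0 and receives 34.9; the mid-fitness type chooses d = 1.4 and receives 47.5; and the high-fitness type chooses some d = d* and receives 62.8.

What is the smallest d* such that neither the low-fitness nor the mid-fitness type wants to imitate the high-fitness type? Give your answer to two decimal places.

3.87

Mid-fitness type (on-path payoff 47.5 − 6.2×1.4 = 38.82) won't mimic when 38.82 ≥ 62.8 − 6.2·d*, i.e. d* ≥ 3.87.
Low-fitness type (on-path payoff 34.9) won't mimic when 34.9 ≥ 62.8 − 8.0·d*, i.e. d* ≥ 3.49.
Both must hold, so d* = max(3.49, 3.87) = 3.87. The mid-fitness type's constraint binds.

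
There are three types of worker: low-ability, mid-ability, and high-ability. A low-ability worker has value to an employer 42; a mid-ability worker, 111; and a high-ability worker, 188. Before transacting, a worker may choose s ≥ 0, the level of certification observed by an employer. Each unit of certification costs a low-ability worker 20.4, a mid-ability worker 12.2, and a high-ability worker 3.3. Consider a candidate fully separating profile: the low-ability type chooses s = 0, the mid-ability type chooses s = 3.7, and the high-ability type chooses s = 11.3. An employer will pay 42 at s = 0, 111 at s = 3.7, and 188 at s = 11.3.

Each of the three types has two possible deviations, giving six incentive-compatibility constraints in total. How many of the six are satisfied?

Mid-ability (own payoff 111 − 12.2×3.7 = 65.86): to s=0 gives 42 → no gain ✓; to s=11.3 gives 188 − 12.2×11.3 = 50.14 → no gain ✓.
Low-ability (own payoff 42): to s=3.7 gives 111 − 20.4×3.7 = 35.52 → no gain ✓; to s=11.3 gives 188 − 20.4×11.3 = -42.52 → no gain ✓.
High-ability (own payoff 188 − 3.3×11.3 = 150.71): to s=0 gives 42 → no gain ✓; to s=3.7 gives 111 − 3.3×3.7 = 98.79 → no gain ✓.
6 of the 6 constraints hold; this profile is a separating equilibrium.

6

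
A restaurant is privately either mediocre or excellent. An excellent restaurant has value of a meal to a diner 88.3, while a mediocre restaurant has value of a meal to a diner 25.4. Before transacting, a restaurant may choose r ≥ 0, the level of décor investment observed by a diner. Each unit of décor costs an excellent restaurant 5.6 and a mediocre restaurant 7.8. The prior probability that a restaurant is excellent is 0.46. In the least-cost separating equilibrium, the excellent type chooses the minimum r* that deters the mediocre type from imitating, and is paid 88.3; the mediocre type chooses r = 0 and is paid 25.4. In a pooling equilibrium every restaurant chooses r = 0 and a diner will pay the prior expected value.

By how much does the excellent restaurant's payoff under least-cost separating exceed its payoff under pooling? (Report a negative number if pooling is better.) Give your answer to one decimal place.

Least-cost separating signal: r* solves 25.4 = 88.3 − 7.8·r*, so r* = (88.3 − 25.4)/7.8 ≈ 8.0641.
Excellent type's separating payoff: 88.3 − 5.6 × r* = 88.3 − 5.6 × (88.3 − 25.4)/7.8 = 88.3 − 352.24/7.8 ≈ 43.141.
Pooling payoff: 0.46 × 88.3 + 0.54 × 25.4 = 54.334.
Difference: 43.141 − 54.334 = -11.193, i.e. -11.2 to one decimal place.
The excellent type would prefer the pooling outcome.

-11.2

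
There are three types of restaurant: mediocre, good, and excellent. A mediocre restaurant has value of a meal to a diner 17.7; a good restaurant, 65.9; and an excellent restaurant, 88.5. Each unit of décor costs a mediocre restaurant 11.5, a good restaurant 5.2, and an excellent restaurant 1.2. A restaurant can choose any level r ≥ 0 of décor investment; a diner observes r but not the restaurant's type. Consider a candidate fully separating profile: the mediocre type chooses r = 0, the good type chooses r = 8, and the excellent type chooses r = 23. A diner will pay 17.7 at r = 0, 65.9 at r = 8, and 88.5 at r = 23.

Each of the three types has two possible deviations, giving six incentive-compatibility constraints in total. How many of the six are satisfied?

Mediocre (own payoff 17.7): to r=8 gives 65.9 − 11.5×8 = -26.1 → no gain ✓; to r=23 gives 88.5 − 11.5×23 = -176 → no gain ✓.
Good (own payoff 65.9 − 5.2×8 = 24.3): to r=0 gives 17.7 → no gain ✓; to r=23 gives 88.5 − 5.2×23 = -31.1 → no gain ✓.
Excellent (own payoff 88.5 − 1.2×23 = 60.9): to r=0 gives 17.7 → no gain ✓; to r=8 gives 65.9 − 1.2×8 = 56.3 → no gain ✓.
6 of the 6 constraints hold; this profile is a separating equilibrium.

6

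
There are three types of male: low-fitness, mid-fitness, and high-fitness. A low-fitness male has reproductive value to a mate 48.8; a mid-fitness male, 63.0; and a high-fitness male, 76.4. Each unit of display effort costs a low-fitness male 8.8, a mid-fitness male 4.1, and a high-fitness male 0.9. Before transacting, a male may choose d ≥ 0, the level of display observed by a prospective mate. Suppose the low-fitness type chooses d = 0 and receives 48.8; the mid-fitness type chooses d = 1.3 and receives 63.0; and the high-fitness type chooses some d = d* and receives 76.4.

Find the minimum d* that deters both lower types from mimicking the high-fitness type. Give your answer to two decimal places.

Low-fitness type (on-path payoff 48.8) won't mimic when 48.8 ≥ 76.4 − 8.8·d*, i.e. d* ≥ 3.14.
Mid-fitness type (on-path payoff 63.0 − 4.1×1.3 = 57.67) won't mimic when 57.67 ≥ 76.4 − 4.1·d*, i.e. d* ≥ 4.57.
Both must hold, so d* = max(3.14, 4.57) = 4.57. The mid-fitness type's constraint binds.

4.57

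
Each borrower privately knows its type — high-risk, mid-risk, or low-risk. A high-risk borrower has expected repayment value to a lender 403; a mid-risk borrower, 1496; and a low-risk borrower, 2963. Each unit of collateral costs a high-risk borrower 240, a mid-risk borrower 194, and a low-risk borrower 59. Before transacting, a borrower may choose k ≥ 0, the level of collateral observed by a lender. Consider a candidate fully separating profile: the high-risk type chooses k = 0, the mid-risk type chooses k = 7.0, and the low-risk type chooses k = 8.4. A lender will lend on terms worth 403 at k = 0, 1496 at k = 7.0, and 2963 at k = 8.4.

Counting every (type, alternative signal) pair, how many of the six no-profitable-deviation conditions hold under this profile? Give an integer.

High-risk (own payoff 403): to k=7.0 gives 1496 − 240×7.0 = -184 → no gain ✓; to k=8.4 gives 2963 − 240×8.4 = 947 → profitable ✗.
Mid-risk (own payoff 1496 − 194×7.0 = 138): to k=0 gives 403 → profitable ✗; to k=8.4 gives 2963 − 194×8.4 = 1333.4 → profitable ✗.
Low-risk (own payoff 2963 − 59×8.4 = 2467.4): to k=0 gives 403 → no gain ✓; to k=7.0 gives 1496 − 59×7.0 = 1083 → no gain ✓.
3 of the 6 constraints hold; not an equilibrium.

3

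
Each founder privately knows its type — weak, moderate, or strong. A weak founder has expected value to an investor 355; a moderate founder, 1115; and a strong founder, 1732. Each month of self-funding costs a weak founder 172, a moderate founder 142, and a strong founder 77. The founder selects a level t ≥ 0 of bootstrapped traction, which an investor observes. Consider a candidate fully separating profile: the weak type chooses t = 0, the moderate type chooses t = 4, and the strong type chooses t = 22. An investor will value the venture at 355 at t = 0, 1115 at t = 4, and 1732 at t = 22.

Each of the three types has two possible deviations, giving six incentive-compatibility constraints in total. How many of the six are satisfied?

3

Strong (own payoff 1732 − 77×22 = 38): to t=0 gives 355 → profitable ✗; to t=4 gives 1115 − 77×4 = 807 → profitable ✗.
Moderate (own payoff 1115 − 142×4 = 547): to t=0 gives 355 → no gain ✓; to t=22 gives 1732 − 142×22 = -1392 → no gain ✓.
Weak (own payoff 355): to t=4 gives 1115 − 172×4 = 427 → profitable ✗; to t=22 gives 1732 − 172×22 = -2052 → no gain ✓.
3 of the 6 constraints hold; not an equilibrium.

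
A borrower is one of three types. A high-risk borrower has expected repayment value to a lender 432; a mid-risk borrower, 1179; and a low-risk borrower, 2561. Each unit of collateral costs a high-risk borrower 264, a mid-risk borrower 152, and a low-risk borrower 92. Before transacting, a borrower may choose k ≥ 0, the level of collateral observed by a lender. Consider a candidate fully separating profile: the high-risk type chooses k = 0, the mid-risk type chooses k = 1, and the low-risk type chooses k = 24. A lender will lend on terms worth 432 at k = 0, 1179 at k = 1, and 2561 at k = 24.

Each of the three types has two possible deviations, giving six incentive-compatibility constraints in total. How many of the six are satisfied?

3

Low-risk (own payoff 2561 − 92×24 = 353): to k=0 gives 432 → profitable ✗; to k=1 gives 1179 − 92×1 = 1087 → profitable ✗.
High-risk (own payoff 432): to k=1 gives 1179 − 264×1 = 915 → profitable ✗; to k=24 gives 2561 − 264×24 = -3775 → no gain ✓.
Mid-risk (own payoff 1179 − 152×1 = 1027): to k=0 gives 432 → no gain ✓; to k=24 gives 2561 − 152×24 = -1087 → no gain ✓.
3 of the 6 constraints hold; not an equilibrium.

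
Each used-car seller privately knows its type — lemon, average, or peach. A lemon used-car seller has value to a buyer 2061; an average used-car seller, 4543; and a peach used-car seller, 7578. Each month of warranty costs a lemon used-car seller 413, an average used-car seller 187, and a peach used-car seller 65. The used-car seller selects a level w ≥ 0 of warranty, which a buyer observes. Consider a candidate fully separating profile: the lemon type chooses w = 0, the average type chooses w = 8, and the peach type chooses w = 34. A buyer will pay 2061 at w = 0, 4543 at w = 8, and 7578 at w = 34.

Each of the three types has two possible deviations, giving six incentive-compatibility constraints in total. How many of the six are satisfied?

Average (own payoff 4543 − 187×8 = 3047): to w=0 gives 2061 → no gain ✓; to w=34 gives 7578 − 187×34 = 1220 → no gain ✓.
Peach (own payoff 7578 − 65×34 = 5368): to w=0 gives 2061 → no gain ✓; to w=8 gives 4543 − 65×8 = 4023 → no gain ✓.
Lemon (own payoff 2061): to w=8 gives 4543 − 413×8 = 1239 → no gain ✓; to w=34 gives 7578 − 413×34 = -6464 → no gain ✓.
6 of the 6 constraints hold; this profile is a separating equilibrium.

6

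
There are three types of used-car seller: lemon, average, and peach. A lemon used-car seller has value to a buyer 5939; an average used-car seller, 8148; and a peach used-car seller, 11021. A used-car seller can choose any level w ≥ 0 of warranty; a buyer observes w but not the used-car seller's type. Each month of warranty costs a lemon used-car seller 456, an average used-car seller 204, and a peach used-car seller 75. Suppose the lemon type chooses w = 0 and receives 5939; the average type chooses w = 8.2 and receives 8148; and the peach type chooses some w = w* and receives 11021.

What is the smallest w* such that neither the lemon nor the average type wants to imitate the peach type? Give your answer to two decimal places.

22.28

Lemon type (on-path payoff 5939) won't mimic when 5939 ≥ 11021 − 456·w*, i.e. w* ≥ 11.14.
Average type (on-path payoff 8148 − 204×8.2 = 6475.2) won't mimic when 6475.2 ≥ 11021 − 204·w*, i.e. w* ≥ 22.28.
Both must hold, so w* = max(11.14, 22.28) = 22.28. The average type's constraint binds.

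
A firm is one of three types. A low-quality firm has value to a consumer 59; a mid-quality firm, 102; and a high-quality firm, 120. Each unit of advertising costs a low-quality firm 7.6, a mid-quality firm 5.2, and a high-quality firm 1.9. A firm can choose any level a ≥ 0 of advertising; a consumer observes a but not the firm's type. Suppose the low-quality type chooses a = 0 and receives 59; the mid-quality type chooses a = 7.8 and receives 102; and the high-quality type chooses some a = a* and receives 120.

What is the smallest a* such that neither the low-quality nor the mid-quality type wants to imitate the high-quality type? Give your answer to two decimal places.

Mid-quality type (on-path payoff 102 − 5.2×7.8 = 61.44) won't mimic when 61.44 ≥ 120 − 5.2·a*, i.e. a* ≥ 11.26.
Low-quality type (on-path payoff 59) won't mimic when 59 ≥ 120 − 7.6·a*, i.e. a* ≥ 8.03.
Both must hold, so a* = max(8.03, 11.26) = 11.26. The mid-quality type's constraint binds.

11.26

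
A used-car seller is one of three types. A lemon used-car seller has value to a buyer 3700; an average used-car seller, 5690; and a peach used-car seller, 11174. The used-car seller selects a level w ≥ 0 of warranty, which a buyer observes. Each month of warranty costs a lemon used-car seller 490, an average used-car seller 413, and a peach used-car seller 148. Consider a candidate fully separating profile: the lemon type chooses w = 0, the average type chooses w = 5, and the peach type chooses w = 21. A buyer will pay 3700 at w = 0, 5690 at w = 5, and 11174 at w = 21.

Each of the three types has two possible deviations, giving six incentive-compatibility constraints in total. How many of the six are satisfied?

Lemon (own payoff 3700): to w=5 gives 5690 − 490×5 = 3240 → no gain ✓; to w=21 gives 11174 − 490×21 = 884 → no gain ✓.
Peach (own payoff 11174 − 148×21 = 8066): to w=0 gives 3700 → no gain ✓; to w=5 gives 5690 − 148×5 = 4950 → no gain ✓.
Average (own payoff 5690 − 413×5 = 3625): to w=0 gives 3700 → profitable ✗; to w=21 gives 11174 − 413×21 = 2501 → no gain ✓.
5 of the 6 constraints hold; not an equilibrium.

5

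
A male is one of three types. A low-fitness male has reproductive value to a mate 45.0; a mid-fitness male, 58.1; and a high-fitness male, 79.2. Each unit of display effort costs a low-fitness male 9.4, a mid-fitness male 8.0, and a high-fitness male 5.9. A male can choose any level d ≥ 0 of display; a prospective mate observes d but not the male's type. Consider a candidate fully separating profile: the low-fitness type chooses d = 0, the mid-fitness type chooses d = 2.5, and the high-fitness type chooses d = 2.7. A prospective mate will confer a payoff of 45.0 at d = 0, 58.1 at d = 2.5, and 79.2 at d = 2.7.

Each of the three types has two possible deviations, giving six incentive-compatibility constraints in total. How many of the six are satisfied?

3

High-fitness (own payoff 79.2 − 5.9×2.7 = 63.27): to d=0 gives 45.0 → no gain ✓; to d=2.5 gives 58.1 − 5.9×2.5 = 43.35 → no gain ✓.
Mid-fitness (own payoff 58.1 − 8.0×2.5 = 38.1): to d=0 gives 45.0 → profitable ✗; to d=2.7 gives 79.2 − 8.0×2.7 = 57.6 → profitable ✗.
Low-fitness (own payoff 45.0): to d=2.5 gives 58.1 − 9.4×2.5 = 34.6 → no gain ✓; to d=2.7 gives 79.2 − 9.4×2.7 = 53.82 → profitable ✗.
3 of the 6 constraints hold; not an equilibrium.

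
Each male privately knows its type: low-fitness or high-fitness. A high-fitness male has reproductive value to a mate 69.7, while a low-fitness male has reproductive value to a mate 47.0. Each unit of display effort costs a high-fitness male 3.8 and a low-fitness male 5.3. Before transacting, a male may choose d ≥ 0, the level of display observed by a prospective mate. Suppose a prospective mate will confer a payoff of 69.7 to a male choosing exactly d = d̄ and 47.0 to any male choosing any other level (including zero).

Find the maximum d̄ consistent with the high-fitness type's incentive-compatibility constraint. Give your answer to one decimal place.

6.0

Choosing d̄ yields the high-fitness type 69.7 − 3.8·d̄; choosing zero yields 47.0.
The high-fitness type is indifferent at 69.7 − 3.8·d̄ = 47.0, i.e. d̄ = (69.7 − 47.0) / 3.8 ≈ 6.0.
For any d̄ above 6.0 the high-fitness type would rather pool at zero, so separation collapses.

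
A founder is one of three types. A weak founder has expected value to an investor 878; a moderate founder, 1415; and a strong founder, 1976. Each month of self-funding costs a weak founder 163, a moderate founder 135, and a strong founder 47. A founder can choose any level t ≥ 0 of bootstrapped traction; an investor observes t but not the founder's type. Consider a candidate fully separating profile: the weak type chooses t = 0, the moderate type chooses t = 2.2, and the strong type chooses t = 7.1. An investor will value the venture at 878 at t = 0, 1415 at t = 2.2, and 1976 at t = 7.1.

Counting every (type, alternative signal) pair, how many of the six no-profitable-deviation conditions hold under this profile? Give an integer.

5

Moderate (own payoff 1415 − 135×2.2 = 1118): to t=0 gives 878 → no gain ✓; to t=7.1 gives 1976 − 135×7.1 = 1017.5 → no gain ✓.
Strong (own payoff 1976 − 47×7.1 = 1642.3): to t=0 gives 878 → no gain ✓; to t=2.2 gives 1415 − 47×2.2 = 1311.6 → no gain ✓.
Weak (own payoff 878): to t=2.2 gives 1415 − 163×2.2 = 1056.4 → profitable ✗; to t=7.1 gives 1976 − 163×7.1 = 818.7 → no gain ✓.
5 of the 6 constraints hold; not an equilibrium.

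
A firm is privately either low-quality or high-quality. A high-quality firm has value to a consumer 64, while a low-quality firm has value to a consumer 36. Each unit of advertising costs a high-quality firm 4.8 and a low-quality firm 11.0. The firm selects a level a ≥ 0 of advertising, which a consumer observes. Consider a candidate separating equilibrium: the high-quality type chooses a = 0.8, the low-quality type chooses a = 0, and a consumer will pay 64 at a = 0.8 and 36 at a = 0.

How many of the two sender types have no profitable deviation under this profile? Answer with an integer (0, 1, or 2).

Low-quality type: stay at 0 → 36; mimic → 64 − 11.0 × 0.8 = 55.2. IC fails (36 < 55.2).
High-quality type: signal → 64 − 4.8 × 0.8 = 60.16; deviate to 0 → 36. IC holds (60.16 ≥ 36).
1 of 2 constraints hold, so this profile is not an equilibrium.

1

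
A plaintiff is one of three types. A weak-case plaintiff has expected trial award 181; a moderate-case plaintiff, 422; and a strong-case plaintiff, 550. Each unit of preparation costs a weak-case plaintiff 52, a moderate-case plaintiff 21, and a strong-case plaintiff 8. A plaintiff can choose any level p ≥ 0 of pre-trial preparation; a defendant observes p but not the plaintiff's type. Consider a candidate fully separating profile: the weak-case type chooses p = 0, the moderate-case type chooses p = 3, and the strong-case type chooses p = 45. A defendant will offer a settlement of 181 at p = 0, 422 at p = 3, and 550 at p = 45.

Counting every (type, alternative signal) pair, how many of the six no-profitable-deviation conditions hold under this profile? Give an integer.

4

Moderate-case (own payoff 422 − 21×3 = 359): to p=0 gives 181 → no gain ✓; to p=45 gives 550 − 21×45 = -395 → no gain ✓.
Strong-case (own payoff 550 − 8×45 = 190): to p=0 gives 181 → no gain ✓; to p=3 gives 422 − 8×3 = 398 → profitable ✗.
Weak-case (own payoff 181): to p=3 gives 422 − 52×3 = 266 → profitable ✗; to p=45 gives 550 − 52×45 = -1790 → no gain ✓.
4 of the 6 constraints hold; not an equilibrium.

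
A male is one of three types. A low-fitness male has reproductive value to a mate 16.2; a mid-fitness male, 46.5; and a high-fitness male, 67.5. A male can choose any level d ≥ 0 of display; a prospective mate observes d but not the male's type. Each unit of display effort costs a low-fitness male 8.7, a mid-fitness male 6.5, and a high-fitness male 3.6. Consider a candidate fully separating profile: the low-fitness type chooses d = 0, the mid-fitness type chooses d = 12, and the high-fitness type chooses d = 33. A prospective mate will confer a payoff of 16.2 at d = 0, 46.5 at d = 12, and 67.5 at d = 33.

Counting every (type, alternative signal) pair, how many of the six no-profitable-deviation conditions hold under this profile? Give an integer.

3

Low-fitness (own payoff 16.2): to d=12 gives 46.5 − 8.7×12 = -57.9 → no gain ✓; to d=33 gives 67.5 − 8.7×33 = -219.6 → no gain ✓.
Mid-fitness (own payoff 46.5 − 6.5×12 = -31.5): to d=0 gives 16.2 → profitable ✗; to d=33 gives 67.5 − 6.5×33 = -147 → no gain ✓.
High-fitness (own payoff 67.5 − 3.6×33 = -51.3): to d=0 gives 16.2 → profitable ✗; to d=12 gives 46.5 − 3.6×12 = 3.3 → profitable ✗.
3 of the 6 constraints hold; not an equilibrium.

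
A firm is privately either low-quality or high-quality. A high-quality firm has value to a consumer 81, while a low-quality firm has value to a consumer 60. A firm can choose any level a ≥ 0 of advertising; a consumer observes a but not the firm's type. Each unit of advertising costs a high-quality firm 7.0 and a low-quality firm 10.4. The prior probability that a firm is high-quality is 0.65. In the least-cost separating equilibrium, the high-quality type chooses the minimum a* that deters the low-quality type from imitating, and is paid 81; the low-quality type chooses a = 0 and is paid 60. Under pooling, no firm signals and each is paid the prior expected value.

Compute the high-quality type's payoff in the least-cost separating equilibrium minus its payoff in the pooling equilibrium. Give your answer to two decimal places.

-6.78

Least-cost separating signal: a* solves 60 = 81 − 10.4·a*, so a* = (81 − 60)/10.4 ≈ 2.0192.
High-quality type's separating payoff: 81 − 7.0 × a* = 81 − 7.0 × (81 − 60)/10.4 = 81 − 147/10.4 ≈ 66.8654.
Pooling payoff: 0.65 × 81 + 0.35 × 60 = 73.65.
Difference: 66.8654 − 73.65 = -6.7846, i.e. -6.78 to two decimal places.
The high-quality type would prefer the pooling outcome.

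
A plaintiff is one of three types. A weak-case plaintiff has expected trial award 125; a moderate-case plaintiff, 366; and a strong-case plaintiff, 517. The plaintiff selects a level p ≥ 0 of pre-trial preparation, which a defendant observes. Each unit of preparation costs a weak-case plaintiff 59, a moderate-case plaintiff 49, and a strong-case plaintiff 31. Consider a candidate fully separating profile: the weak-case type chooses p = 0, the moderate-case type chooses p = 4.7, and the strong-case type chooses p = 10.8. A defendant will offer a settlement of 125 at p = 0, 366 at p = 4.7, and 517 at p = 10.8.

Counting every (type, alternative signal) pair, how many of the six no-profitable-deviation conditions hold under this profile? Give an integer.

5

Strong-case (own payoff 517 − 31×10.8 = 182.2): to p=0 gives 125 → no gain ✓; to p=4.7 gives 366 − 31×4.7 = 220.3 → profitable ✗.
Weak-case (own payoff 125): to p=4.7 gives 366 − 59×4.7 = 88.7 → no gain ✓; to p=10.8 gives 517 − 59×10.8 = -120.2 → no gain ✓.
Moderate-case (own payoff 366 − 49×4.7 = 135.7): to p=0 gives 125 → no gain ✓; to p=10.8 gives 517 − 49×10.8 = -12.2 → no gain ✓.
5 of the 6 constraints hold; not an equilibrium.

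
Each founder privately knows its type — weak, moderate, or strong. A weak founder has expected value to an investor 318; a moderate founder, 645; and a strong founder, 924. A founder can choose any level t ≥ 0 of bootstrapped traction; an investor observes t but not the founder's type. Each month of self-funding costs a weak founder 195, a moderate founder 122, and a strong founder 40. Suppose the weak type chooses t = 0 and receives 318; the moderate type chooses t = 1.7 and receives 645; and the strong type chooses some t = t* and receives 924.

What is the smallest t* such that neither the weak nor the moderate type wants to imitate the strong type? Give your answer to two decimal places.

Weak type (on-path payoff 318) won't mimic when 318 ≥ 924 − 195·t*, i.e. t* ≥ 3.11.
Moderate type (on-path payoff 645 − 122×1.7 = 437.6) won't mimic when 437.6 ≥ 924 − 122·t*, i.e. t* ≥ 3.99.
Both must hold, so t* = max(3.11, 3.99) = 3.99. The moderate type's constraint binds.

3.99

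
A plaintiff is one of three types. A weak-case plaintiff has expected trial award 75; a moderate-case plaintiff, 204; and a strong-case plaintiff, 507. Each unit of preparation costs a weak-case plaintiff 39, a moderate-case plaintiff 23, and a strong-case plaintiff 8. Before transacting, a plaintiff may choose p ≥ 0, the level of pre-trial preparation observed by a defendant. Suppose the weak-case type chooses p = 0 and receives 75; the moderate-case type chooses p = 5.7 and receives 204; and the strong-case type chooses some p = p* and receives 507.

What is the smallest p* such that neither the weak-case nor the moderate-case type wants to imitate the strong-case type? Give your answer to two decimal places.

Weak-case type (on-path payoff 75) won't mimic when 75 ≥ 507 − 39·p*, i.e. p* ≥ 11.08.
Moderate-case type (on-path payoff 204 − 23×5.7 = 72.9) won't mimic when 72.9 ≥ 507 − 23·p*, i.e. p* ≥ 18.87.
Both must hold, so p* = max(11.08, 18.87) = 18.87. The moderate-case type's constraint binds.

18.87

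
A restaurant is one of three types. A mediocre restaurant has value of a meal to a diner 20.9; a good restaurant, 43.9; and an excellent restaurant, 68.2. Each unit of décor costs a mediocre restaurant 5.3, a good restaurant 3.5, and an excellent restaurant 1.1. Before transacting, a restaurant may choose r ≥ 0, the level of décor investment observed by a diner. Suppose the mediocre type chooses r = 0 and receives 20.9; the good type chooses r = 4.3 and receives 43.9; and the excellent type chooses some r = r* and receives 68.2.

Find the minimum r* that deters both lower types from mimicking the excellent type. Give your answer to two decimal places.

Mediocre type (on-path payoff 20.9) won't mimic when 20.9 ≥ 68.2 − 5.3·r*, i.e. r* ≥ 8.92.
Good type (on-path payoff 43.9 − 3.5×4.3 = 28.85) won't mimic when 28.85 ≥ 68.2 − 3.5·r*, i.e. r* ≥ 11.24.
Both must hold, so r* = max(8.92, 11.24) = 11.24. The good type's constraint binds.

11.24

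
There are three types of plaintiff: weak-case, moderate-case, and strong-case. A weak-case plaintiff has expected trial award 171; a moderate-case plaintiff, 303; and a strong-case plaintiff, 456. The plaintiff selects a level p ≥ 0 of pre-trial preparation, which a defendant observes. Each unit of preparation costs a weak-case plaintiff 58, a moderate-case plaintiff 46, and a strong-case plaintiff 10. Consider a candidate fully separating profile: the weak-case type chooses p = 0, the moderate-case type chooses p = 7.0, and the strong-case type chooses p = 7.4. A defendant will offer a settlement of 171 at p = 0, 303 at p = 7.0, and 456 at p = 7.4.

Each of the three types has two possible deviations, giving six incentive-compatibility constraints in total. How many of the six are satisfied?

Moderate-case (own payoff 303 − 46×7.0 = -19): to p=0 gives 171 → profitable ✗; to p=7.4 gives 456 − 46×7.4 = 115.6 → profitable ✗.
Strong-case (own payoff 456 − 10×7.4 = 382): to p=0 gives 171 → no gain ✓; to p=7.0 gives 303 − 10×7.0 = 233 → no gain ✓.
Weak-case (own payoff 171): to p=7.0 gives 303 − 58×7.0 = -103 → no gain ✓; to p=7.4 gives 456 − 58×7.4 = 26.8 → no gain ✓.
4 of the 6 constraints hold; not an equilibrium.

4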